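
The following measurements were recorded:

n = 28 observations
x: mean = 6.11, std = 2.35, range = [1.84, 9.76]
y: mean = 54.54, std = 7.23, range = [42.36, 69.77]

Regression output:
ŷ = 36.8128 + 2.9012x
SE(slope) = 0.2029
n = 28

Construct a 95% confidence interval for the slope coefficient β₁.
The 95% CI for β₁ is (2.4841, 3.3183)

Confidence interval for the slope:

The 95% CI for β₁ is: β̂₁ ± t*(α/2, n-2) × SE(β̂₁)

Step 1: Find critical t-value
- Confidence level = 0.95
- Degrees of freedom = n - 2 = 28 - 2 = 26
- t*(α/2, 26) = 2.0555

Step 2: Calculate margin of error
Margin = 2.0555 × 0.2029 = 0.4171

Step 3: Construct interval
CI = 2.9012 ± 0.4171
CI = (2.4841, 3.3183)

Interpretation: each one-unit increase in x is associated with a change in mean y of between 2.4841 and 3.3183, with 95% confidence.
Since 0 is outside the interval, a two-sided test at α = 0.05 would reject H₀: β₁ = 0.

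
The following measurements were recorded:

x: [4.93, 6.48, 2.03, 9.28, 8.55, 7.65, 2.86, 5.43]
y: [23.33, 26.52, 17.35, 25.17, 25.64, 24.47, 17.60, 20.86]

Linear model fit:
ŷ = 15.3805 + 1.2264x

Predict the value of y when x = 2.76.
ŷ = 18.7654

Plug x = 2.76 into the fitted line:

ŷ = 15.3805 + 1.2264 × 2.76
ŷ = 15.3805 + 3.3849
ŷ = 18.7654

This is a point prediction; actual observations scatter around it by roughly the residual standard deviation.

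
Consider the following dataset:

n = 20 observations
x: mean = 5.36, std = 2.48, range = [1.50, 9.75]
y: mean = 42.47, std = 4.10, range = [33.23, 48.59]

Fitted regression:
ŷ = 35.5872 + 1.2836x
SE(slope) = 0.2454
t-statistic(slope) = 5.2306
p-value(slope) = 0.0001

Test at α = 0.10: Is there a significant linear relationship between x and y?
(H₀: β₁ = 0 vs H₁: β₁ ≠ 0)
Since p-value = 0.0001 < α = 0.10, reject H₀ — the slope is significantly different from 0.

Hypothesis test for the slope coefficient:

H₀: β₁ = 0 (no linear relationship)
H₁: β₁ ≠ 0 (linear relationship exists)

Test statistic: t = β̂₁ / SE(β̂₁) = 1.2836 / 0.2454 = 5.2306

p = 0.0001: how often a slope estimate this far from 0 (in SE units) would arise by chance if β₁ were truly 0.

Decision rule: reject H₀ if p-value < α.
p-value = 0.0001 < α = 0.10 → reject H₀.

Conclusion: the linear association between x and y is significant at the 10% level.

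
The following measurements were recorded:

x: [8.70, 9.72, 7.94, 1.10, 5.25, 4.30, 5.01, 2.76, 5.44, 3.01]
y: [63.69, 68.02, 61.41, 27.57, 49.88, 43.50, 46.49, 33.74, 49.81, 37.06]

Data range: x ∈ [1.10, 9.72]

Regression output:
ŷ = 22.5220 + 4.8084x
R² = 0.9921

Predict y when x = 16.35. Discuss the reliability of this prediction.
ŷ = 101.1393, but this is extrapolation (above the data range [1.10, 9.72]) and may be unreliable.

Prediction calculation:
ŷ = 22.5220 + 4.8084 × 16.35
ŷ = 101.1393

Reliability:
- Data range: x ∈ [1.10, 9.72]
- Prediction point: x = 16.35 is 6.63 units above the observed range → this is EXTRAPOLATION, not interpolation

Why that matters here:
- The standard error of prediction grows with (x − x̄)², and x = 16.35 is far from x̄ = 5.32
- The linear relationship may not hold outside the observed range
- R² describes fit only over the sampled x values; it says nothing about behaviour beyond them

A defensible statement: 'if the linear trend continued to x = 16.35, y would be about 101.1393' — the premise is untested.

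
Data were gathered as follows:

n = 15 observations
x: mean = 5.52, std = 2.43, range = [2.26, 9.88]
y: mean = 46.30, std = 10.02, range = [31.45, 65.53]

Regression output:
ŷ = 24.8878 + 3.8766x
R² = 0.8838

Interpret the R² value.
R² = 0.8838 means 88.38% of the variation in y is explained by the linear relationship with x. This indicates a strong fit.

The coefficient of determination R² is the fraction of the total variation in y that the fitted line accounts for.

Here R² = 0.8838:
- Explained: 88.38% of the variation in y
- Unexplained (residual): 100% − 88.38% = 11.62%
- Rule of thumb (below 0.3 weak; 0.3 to below 0.7 moderate; 0.7 and above strong) → strong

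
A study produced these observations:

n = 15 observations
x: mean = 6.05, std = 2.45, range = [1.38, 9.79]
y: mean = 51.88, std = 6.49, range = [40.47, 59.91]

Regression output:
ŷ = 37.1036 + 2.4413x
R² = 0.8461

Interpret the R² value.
The model explains 84.61% of the variance in y (R² = 0.8461), leaving 15.39% unexplained; the fit is strong.

The coefficient of determination R² is the fraction of the total variation in y that the fitted line accounts for.

Here R² = 0.8461:
- Explained: 84.61% of the variation in y
- Unexplained (residual): 100% − 84.61% = 15.39%
- Rule of thumb (below 0.3 weak; 0.3 to below 0.7 moderate; 0.7 and above strong) → strong

Note: R² never decreases when predictors are added, so it should not be used alone to compare models of different size.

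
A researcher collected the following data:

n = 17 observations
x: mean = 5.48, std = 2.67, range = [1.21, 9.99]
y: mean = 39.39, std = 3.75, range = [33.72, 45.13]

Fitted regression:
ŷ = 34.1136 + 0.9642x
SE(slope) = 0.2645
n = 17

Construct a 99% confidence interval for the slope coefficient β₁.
The 99% CI for β₁ is (0.1848, 1.7436)

Confidence interval for the slope:

The 99% CI for β₁ is: β̂₁ ± t*(α/2, n-2) × SE(β̂₁)

Step 1: Find critical t-value
- Confidence level = 0.99
- Degrees of freedom = n - 2 = 17 - 2 = 15
- t*(α/2, 15) = 2.9467

Step 2: Calculate margin of error
Margin = 2.9467 × 0.2645 = 0.7794

Step 3: Construct interval
CI = 0.9642 ± 0.7794
CI = (0.1848, 1.7436)

Interpretation: intervals built this way capture the true β₁ in 99% of repeated samples; here the plausible range for the per-unit effect of x on y is 0.1848 to 1.7436.
Both endpoints are positive, so the data support a genuinely positive slope at this confidence level.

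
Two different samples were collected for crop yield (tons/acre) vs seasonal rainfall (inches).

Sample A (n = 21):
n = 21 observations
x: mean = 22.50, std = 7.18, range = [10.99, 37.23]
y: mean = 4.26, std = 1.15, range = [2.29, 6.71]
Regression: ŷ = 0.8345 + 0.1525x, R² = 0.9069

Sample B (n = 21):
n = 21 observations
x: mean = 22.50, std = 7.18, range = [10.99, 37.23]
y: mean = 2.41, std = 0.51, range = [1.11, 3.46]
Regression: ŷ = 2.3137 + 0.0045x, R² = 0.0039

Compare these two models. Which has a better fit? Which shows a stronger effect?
Model A has the better fit (R² = 0.9069 vs 0.0039). Model A shows the stronger effect (|β₁| = 0.1525 vs 0.0045).

Model Comparison:

Fit — compare R²:
- Model A: R² = 0.9069 → 90.69% of variance in crop yield explained
- Model B: R² = 0.0039 → 0.39% of variance in crop yield explained
- 0.9069 > 0.0039 → Model A has the better fit

Strength of effect — compare |β₁|:
- Model A: β₁ = 0.1525 → predicted crop yield rises 0.1525 tons/acre per additional inch of rainfall
- Model B: β₁ = 0.0045 → predicted crop yield rises 0.0045 tons/acre per additional inch of rainfall
- |0.1525| > |0.0045| → Model A shows the stronger marginal effect

Notes:
- The two samples could reflect different populations, time periods, or measurement quality.
- A steeper slope doesn't make a better model if the scatter around the line is large.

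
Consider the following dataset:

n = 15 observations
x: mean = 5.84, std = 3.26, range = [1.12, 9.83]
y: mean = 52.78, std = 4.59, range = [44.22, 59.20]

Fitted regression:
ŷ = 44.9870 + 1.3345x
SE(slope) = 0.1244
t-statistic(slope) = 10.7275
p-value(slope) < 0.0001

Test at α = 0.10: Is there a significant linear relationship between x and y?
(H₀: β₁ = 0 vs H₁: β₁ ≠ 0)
p-value < 0.0001 < α = 0.10, so we reject H₀. The relationship is significant.

Hypothesis test for the slope coefficient:

H₀: β₁ = 0 (no linear relationship)
H₁: β₁ ≠ 0 (linear relationship exists)

Test statistic: t = β̂₁ / SE(β̂₁) = 1.3345 / 0.1244 = 10.7275

With df = 13, the two-sided p-value for |t| = 10.7275 is <0.0001.

Decision rule: reject H₀ if p-value < α.
p-value < 0.0001 < α = 0.10 → reject H₀.

At α = 0.10 the data do provide convincing evidence of a nonzero slope.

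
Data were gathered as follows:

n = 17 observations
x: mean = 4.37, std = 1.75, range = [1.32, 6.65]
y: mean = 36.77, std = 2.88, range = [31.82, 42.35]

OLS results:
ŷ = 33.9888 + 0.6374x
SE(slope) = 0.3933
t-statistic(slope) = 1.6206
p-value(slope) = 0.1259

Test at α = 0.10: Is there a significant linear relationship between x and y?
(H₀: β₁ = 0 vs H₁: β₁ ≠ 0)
Fail to reject H₀: p-value = 0.1259 ≥ α = 0.10. The linear relationship is not significant at the 10% level.

Hypothesis test for the slope coefficient:

H₀: β₁ = 0 (no linear relationship)
H₁: β₁ ≠ 0 (linear relationship exists)

Test statistic: t = β̂₁ / SE(β̂₁) = 0.6374 / 0.3933 = 1.6206

The p-value (0.1259) is the probability, under H₀, of a t-statistic at least as extreme as |t| = 1.6206 (two-sided, df = n − 2 = 15).

Decision rule: reject H₀ if p-value < α.
p-value = 0.1259 ≥ α = 0.10 → fail to reject H₀.

There is not sufficient evidence at the 10% significance level to conclude that a linear relationship exists between x and y.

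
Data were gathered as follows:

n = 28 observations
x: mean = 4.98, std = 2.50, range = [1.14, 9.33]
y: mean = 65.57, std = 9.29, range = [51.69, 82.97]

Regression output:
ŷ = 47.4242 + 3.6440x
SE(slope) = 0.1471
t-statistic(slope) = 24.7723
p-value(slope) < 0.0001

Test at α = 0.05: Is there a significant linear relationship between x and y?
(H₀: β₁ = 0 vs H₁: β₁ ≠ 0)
Reject H₀: p-value < 0.0001 < α = 0.05. The linear relationship is significant at the 5% level.

Hypothesis test for the slope coefficient:

H₀: β₁ = 0 (no linear relationship)
H₁: β₁ ≠ 0 (linear relationship exists)

Test statistic: t = β̂₁ / SE(β̂₁) = 3.6440 / 0.1471 = 24.7723

The p-value (<0.0001) is the probability, under H₀, of a t-statistic at least as extreme as |t| = 24.7723 (two-sided, df = n − 2 = 26).

Decision rule: reject H₀ if p-value < α.
p-value < 0.0001 < α = 0.05 → reject H₀.

Conclusion: the linear association between x and y is significant at the 5% level.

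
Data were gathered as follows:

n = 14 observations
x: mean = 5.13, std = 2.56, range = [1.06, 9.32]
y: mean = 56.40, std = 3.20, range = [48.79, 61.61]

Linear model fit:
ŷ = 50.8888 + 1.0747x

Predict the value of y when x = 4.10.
ŷ = 55.2951

Plug x = 4.10 into the fitted line:

ŷ = 50.8888 + 1.0747 × 4.10
ŷ = 50.8888 + 4.4063
ŷ = 55.2951

This is the fitted mean response at that x — an individual observation would come with a wider prediction interval.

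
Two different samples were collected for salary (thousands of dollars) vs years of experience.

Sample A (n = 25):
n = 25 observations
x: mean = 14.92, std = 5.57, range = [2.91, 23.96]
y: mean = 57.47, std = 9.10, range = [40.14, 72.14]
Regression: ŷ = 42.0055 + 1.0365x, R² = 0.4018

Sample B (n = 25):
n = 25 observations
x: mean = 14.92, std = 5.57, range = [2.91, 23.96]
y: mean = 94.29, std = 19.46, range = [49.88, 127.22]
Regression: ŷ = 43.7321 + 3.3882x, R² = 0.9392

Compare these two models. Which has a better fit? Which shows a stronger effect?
Model B has the better fit (R² = 0.9392 vs 0.4018). Model B shows the stronger effect (|β₁| = 3.3882 vs 1.0365).

Model Comparison:

Fit — compare R²:
- Model A: R² = 0.4018 → 40.18% of variance in salary explained
- Model B: R² = 0.9392 → 93.92% of variance in salary explained
- 0.9392 > 0.4018 → Model B has the better fit

Strength of effect — compare |β₁|:
- Model A: β₁ = 1.0365 → predicted salary rises 1.0365 thousand dollars per additional year of experience
- Model B: β₁ = 3.3882 → predicted salary rises 3.3882 thousand dollars per additional year of experience
- |1.0365| < |3.3882| → Model B shows the stronger marginal effect

Notes:
- The two samples could reflect different populations, time periods, or measurement quality.
- R² measures how tightly points cluster around the line; β₁ measures how steep the line is — they answer different questions.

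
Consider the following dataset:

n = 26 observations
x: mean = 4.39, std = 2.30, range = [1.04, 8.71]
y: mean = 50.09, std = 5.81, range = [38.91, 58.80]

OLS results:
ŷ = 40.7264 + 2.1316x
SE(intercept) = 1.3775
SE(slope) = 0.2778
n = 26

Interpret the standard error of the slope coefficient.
The slope 2.1316 is pinned down to within about ±0.2778 (one SE) by these data — relative uncertainty 13.0%, i.e. precise.

What SE measures:
- The standard error quantifies the sampling variability of the coefficient estimate
- It is the estimated standard deviation of β̂₁ across hypothetical repeated samples of the same size
- Smaller SE → more precise estimate

Relative precision:
- SE / |β̂₁| = 0.2778 / 2.1316 = 13.0%
- Rule of thumb (under 20%: precise; 20% to under 50%: moderately precise; 50% or more: imprecise) → precise

Link to the t-test: t = β̂₁ / SE(β̂₁) = 2.1316 / 0.2778 = 7.6731, the statistic for H₀: β₁ = 0.

What drives SE(β̂₁): wider spread of x values → smaller SE; more residual scatter → larger SE.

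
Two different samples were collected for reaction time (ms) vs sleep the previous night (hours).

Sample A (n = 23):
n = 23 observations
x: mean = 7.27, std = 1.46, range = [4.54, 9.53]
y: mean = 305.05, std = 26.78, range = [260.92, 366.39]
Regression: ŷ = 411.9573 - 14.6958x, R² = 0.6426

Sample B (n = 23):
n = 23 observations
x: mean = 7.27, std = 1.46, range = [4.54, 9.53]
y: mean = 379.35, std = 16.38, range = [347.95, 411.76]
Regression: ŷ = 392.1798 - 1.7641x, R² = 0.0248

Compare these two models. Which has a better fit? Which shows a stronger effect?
Model A has the better fit (R² = 0.6426 vs 0.0248). Model A shows the stronger effect (|β₁| = 14.6958 vs 1.7641).

Model Comparison:

Goodness of fit (R²):
- Model A: R² = 0.6426 → 64.26% of variance in reaction time explained
- Model B: R² = 0.0248 → 2.48% of variance in reaction time explained
- 0.6426 > 0.0248 → Model A has the better fit

Strength of effect — compare |β₁|:
- Model A: β₁ = -14.6958 → predicted reaction time falls 14.6958 ms per additional hour of sleep
- Model B: β₁ = -1.7641 → predicted reaction time falls 1.7641 ms per additional hour of sleep
- |-14.6958| > |-1.7641| → Model A shows the stronger marginal effect

Note: R² measures how tightly points cluster around the line; β₁ measures how steep the line is — they answer different questions.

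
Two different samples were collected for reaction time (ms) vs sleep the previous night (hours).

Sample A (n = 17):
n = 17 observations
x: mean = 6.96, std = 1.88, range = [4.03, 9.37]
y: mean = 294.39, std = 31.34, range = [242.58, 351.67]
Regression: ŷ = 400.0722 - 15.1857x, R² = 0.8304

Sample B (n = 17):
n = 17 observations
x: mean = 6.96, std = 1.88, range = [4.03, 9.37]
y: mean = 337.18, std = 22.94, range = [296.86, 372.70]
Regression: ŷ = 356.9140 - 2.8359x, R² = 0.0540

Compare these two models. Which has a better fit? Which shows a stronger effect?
Model A has the better fit (R² = 0.8304 vs 0.0540). Model A shows the stronger effect (|β₁| = 15.1857 vs 2.8359).

Model Comparison:

Which explains more variance? (R²)
- Model A: R² = 0.8304 → 83.04% of variance in reaction time explained
- Model B: R² = 0.0540 → 5.40% of variance in reaction time explained
- 0.8304 > 0.0540 → Model A has the better fit

Strength of effect — compare |β₁|:
- Model A: β₁ = -15.1857 → predicted reaction time falls 15.1857 ms per additional hour of sleep
- Model B: β₁ = -2.8359 → predicted reaction time falls 2.8359 ms per additional hour of sleep
- |-15.1857| > |-2.8359| → Model A shows the stronger marginal effect

Notes:
- The two samples could reflect different populations, time periods, or measurement quality.
- A steeper slope doesn't make a better model if the scatter around the line is large.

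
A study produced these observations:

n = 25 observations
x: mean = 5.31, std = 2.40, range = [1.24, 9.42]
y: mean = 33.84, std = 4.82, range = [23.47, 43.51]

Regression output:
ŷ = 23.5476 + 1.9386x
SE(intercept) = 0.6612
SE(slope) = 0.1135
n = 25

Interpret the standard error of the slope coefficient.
SE(slope) = 0.1135 measures the uncertainty in the estimated slope. The coefficient is estimated precisely (SE/|β̂₁| = 5.9%).

SE(β̂₁) = 0.1135 says: if we drew many samples of n = 25 from the same population and refit each time, the fitted slopes would scatter with a standard deviation of roughly 0.1135 around the true β₁.

Relative precision:
- SE / |β̂₁| = 0.1135 / 1.9386 = 5.9%
- Rule of thumb (under 20%: precise; 20% to under 50%: moderately precise; 50% or more: imprecise) → precise

Rough 95% range (±2 SE): 1.9386 ± 0.2270 → (1.7116, 2.1656).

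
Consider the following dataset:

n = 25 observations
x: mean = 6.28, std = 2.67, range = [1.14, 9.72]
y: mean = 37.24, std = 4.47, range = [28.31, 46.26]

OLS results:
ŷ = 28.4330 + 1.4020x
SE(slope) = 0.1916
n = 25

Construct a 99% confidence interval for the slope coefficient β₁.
The 99% CI for β₁ is (0.8641, 1.9399)

Confidence interval for the slope:

The 99% CI for β₁ is: β̂₁ ± t*(α/2, n-2) × SE(β̂₁)

Step 1: Find critical t-value
- Confidence level = 0.99
- Degrees of freedom = n - 2 = 25 - 2 = 23
- t*(α/2, 23) = 2.8073

Step 2: Calculate margin of error
Margin = 2.8073 × 0.1916 = 0.5379

Step 3: Construct interval
CI = 1.4020 ± 0.5379
CI = (0.8641, 1.9399)

Interpretation: each one-unit increase in x is associated with a change in mean y of between 0.8641 and 1.9399, with 99% confidence.
The interval does not include 0, suggesting a significant linear relationship.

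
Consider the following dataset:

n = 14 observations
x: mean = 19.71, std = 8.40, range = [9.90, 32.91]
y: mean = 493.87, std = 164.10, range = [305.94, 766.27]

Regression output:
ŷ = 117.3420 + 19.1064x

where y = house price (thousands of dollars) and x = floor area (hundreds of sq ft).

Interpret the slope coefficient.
An increase of one hundred sq ft in floor area is associated with a 19.1064 thousand dollars increase in predicted house price.

The slope coefficient β₁ = 19.1064 represents the marginal effect of floor area on house price.

Interpretation:
- Floor area up by 1 hundred sq ft → predicted house price increases by 19.1064 thousand dollars
- The effect is assumed constant over the observed range of x (linearity)
- The slope describes association in these data, not necessarily a causal effect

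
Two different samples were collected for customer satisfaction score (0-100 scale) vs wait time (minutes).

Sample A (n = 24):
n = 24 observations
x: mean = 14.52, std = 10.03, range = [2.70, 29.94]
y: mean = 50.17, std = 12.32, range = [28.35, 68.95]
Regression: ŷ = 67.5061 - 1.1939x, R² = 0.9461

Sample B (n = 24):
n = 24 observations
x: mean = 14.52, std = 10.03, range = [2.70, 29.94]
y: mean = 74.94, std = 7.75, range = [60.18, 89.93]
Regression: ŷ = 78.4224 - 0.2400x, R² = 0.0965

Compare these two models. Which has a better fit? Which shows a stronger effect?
Model A has the better fit (R² = 0.9461 vs 0.0965). Model A shows the stronger effect (|β₁| = 1.1939 vs 0.2400).

Model Comparison:

Fit — compare R²:
- Model A: R² = 0.9461 → 94.61% of variance in satisfaction score explained
- Model B: R² = 0.0965 → 9.65% of variance in satisfaction score explained
- 0.9461 > 0.0965 → Model A has the better fit

Which has the larger per-minute effect? (|β₁|)
- Model A: β₁ = -1.1939 → predicted satisfaction score falls 1.1939 points per additional minute of wait time
- Model B: β₁ = -0.2400 → predicted satisfaction score falls 0.2400 points per additional minute of wait time
- |-1.1939| > |-0.2400| → Model A shows the stronger marginal effect

Note: R² measures how tightly points cluster around the line; β₁ measures how steep the line is — they answer different questions.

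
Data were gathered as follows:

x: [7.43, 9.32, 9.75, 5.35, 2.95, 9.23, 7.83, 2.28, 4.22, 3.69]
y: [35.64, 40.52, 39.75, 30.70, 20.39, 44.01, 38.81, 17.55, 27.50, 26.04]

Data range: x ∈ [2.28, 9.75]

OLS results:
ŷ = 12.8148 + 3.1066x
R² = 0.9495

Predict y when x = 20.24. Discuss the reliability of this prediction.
The equation gives ŷ = 75.6924; however x = 20.24 is 10.49 units above the observed range, so this extrapolated value should not be trusted.

Prediction calculation:
ŷ = 12.8148 + 3.1066 × 20.24
ŷ = 75.6924

Reliability:
- Data range: x ∈ [2.28, 9.75]
- Prediction point: x = 20.24 is 10.49 units above the observed range → this is EXTRAPOLATION, not interpolation

Why that matters here:
- The standard error of prediction grows with (x − x̄)², and x = 20.24 is far from x̄ = 6.21
- R² describes fit only over the sampled x values; it says nothing about behaviour beyond them
- There are no observations near this x to validate the fitted line there

A defensible statement: 'if the linear trend continued to x = 20.24, y would be about 75.6924' — the premise is untested.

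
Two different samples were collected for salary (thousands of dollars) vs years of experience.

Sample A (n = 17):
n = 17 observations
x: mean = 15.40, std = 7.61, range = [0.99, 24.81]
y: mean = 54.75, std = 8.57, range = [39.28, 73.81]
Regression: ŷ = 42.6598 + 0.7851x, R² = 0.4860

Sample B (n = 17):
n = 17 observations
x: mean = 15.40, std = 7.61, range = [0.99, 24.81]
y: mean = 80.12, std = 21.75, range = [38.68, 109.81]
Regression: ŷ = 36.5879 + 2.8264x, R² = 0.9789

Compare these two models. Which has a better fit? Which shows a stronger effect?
Model B has the better fit (R² = 0.9789 vs 0.4860). Model B shows the stronger effect (|β₁| = 2.8264 vs 0.7851).

Model Comparison:

Which explains more variance? (R²)
- Model A: R² = 0.4860 → 48.60% of variance in salary explained
- Model B: R² = 0.9789 → 97.89% of variance in salary explained
- 0.9789 > 0.4860 → Model B has the better fit

Strength of effect — compare |β₁|:
- Model A: β₁ = 0.7851 → predicted salary rises 0.7851 thousand dollars per additional year of experience
- Model B: β₁ = 2.8264 → predicted salary rises 2.8264 thousand dollars per additional year of experience
- |0.7851| < |2.8264| → Model B shows the stronger marginal effect

Note: The two samples could reflect different populations, time periods, or measurement quality.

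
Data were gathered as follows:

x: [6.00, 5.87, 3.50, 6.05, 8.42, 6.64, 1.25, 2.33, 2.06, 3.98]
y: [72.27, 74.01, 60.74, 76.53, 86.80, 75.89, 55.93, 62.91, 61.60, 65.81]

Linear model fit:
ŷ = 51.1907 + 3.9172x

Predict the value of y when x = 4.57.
ŷ = 69.0923

To predict y for x = 4.57, substitute into the regression equation:

ŷ = 51.1907 + 3.9172 × 4.57
ŷ = 51.1907 + 17.9016
ŷ = 69.0923

This is the fitted mean response at that x — an individual observation would come with a wider prediction interval.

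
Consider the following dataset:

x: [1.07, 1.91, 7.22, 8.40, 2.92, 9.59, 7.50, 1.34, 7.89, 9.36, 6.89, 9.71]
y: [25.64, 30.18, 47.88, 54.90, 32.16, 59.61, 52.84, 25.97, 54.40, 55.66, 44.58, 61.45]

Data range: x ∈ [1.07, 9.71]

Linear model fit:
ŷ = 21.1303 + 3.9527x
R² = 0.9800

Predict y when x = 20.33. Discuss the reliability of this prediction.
The equation gives ŷ = 101.4887; however x = 20.33 is 10.62 units above the observed range, so this extrapolated value should not be trusted.

Prediction calculation:
ŷ = 21.1303 + 3.9527 × 20.33
ŷ = 101.4887

Reliability:
- Data range: x ∈ [1.07, 9.71]
- Prediction point: x = 20.33 is 10.62 units above the observed range → this is EXTRAPOLATION, not interpolation

Why that matters here:
- R² describes fit only over the sampled x values; it says nothing about behaviour beyond them
- The standard error of prediction grows with (x − x̄)², and x = 20.33 is far from x̄ = 6.15
- There are no observations near this x to validate the fitted line there

Report the number if required, but flag clearly that it is an extrapolation.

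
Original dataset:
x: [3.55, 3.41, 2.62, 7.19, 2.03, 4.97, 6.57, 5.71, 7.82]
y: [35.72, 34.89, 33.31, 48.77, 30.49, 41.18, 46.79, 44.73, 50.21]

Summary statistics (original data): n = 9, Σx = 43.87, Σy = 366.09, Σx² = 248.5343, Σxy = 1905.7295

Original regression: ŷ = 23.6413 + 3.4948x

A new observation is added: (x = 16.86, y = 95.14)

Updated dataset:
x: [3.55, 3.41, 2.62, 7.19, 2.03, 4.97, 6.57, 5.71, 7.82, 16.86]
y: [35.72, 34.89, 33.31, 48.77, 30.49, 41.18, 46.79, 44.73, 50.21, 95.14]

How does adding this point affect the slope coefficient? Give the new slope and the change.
The slope changes from 3.4948 to 4.3221 (change of +0.8273, or +23.7%).

x = 16.86 lies well outside the original x-range [2.03, 7.82] (x̄ ≈ 4.87), so this observation has high leverage and can move the slope substantially.

Step 1: Update the sums with the new point (n goes from 9 to 10)
Σx  = 43.87 + 16.86 = 60.73
Σy  = 366.09 + 95.14 = 461.23
Σx² = 248.5343 + 16.86² = 248.5343 + 284.2596 = 532.7939
Σxy = 1905.7295 + 16.86×95.14 = 1905.7295 + 1604.0604 = 3509.7899

Step 2: Recompute the slope with b₁ = (nΣxy − ΣxΣy) / (nΣx² − (Σx)²)
Numerator   = 10×3509.7899 − 60.73×461.23 = 35097.8990 − 28010.4979 = 7087.4011
Denominator = 10×532.7939 − 60.73² = 5327.9390 − 3688.1329 = 1639.8061
b₁(new) = 7087.4011 / 1639.8061 = 4.3221

(Same formula on the original sums: (9×1905.7295 − 43.87×366.09) / (9×248.5343 − 43.87²) = 1091.1972 / 312.2318 = 3.4948, matching the given fit.)

Step 3: Change in slope
Δβ₁ = 4.3221 − 3.4948 = +0.8273
Relative change = +0.8273 / 3.4948 × 100% = +23.7%
→ the slope increases when the point is added.

A high-leverage point only changes the slope if it is off the original line; here y = 95.14 is above the original trend, so the slope increases.
In practice: refit with and without it and report both if conclusions differ.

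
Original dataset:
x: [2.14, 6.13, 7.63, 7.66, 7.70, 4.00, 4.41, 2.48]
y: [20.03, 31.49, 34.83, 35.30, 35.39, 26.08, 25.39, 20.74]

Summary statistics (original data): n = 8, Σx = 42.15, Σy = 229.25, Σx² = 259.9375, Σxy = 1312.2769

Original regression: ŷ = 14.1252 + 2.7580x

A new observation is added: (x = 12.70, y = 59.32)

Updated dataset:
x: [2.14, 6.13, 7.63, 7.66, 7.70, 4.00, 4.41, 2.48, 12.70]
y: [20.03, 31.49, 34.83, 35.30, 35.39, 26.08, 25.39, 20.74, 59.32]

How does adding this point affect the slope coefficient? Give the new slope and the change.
The slope changes from 2.7580 to 3.5305 (change of +0.7725, or +28.0%).

x = 12.70 lies well outside the original x-range [2.14, 7.70] (x̄ ≈ 5.27), so this observation has high leverage and can move the slope substantially.

Step 1: Update the sums with the new point (n goes from 8 to 9)
Σx  = 42.15 + 12.70 = 54.85
Σy  = 229.25 + 59.32 = 288.57
Σx² = 259.9375 + 12.70² = 259.9375 + 161.2900 = 421.2275
Σxy = 1312.2769 + 12.70×59.32 = 1312.2769 + 753.3640 = 2065.6409

Step 2: Recompute the slope with b₁ = (nΣxy − ΣxΣy) / (nΣx² − (Σx)²)
Numerator   = 9×2065.6409 − 54.85×288.57 = 18590.7681 − 15828.0645 = 2762.7036
Denominator = 9×421.2275 − 54.85² = 3791.0475 − 3008.5225 = 782.5250
b₁(new) = 2762.7036 / 782.5250 = 3.5305

(Same formula on the original sums: (8×1312.2769 − 42.15×229.25) / (8×259.9375 − 42.15²) = 835.3277 / 302.8775 = 2.7580, matching the given fit.)

Step 3: Change in slope
Δβ₁ = 3.5305 − 2.7580 = +0.7725
Relative change = +0.7725 / 2.7580 × 100% = +28.0%
→ the slope increases when the point is added.

Because the point sits above the extension of the original line at a high-leverage x, it tilts the fit up.
In practice: check such a point for data-entry or measurement error; examine leverage (hᵢ) and Cook's distance rather than deleting it automatically.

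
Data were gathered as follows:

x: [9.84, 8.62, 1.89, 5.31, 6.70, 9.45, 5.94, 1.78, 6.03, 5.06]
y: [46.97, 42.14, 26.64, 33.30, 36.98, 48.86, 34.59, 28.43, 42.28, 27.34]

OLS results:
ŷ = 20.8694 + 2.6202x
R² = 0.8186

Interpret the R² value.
About 81.86% of the variability in y is accounted for by the regression on x (R² = 0.8186) — a strong linear fit.

The coefficient of determination R² is the fraction of the total variation in y that the fitted line accounts for.

Here R² = 0.8186:
- Explained: 81.86% of the variation in y
- Unexplained (residual): 100% − 81.86% = 18.14%
- Rule of thumb (below 0.3 weak; 0.3 to below 0.7 moderate; 0.7 and above strong) → strong

Note: R² never decreases when predictors are added, so it should not be used alone to compare models of different size.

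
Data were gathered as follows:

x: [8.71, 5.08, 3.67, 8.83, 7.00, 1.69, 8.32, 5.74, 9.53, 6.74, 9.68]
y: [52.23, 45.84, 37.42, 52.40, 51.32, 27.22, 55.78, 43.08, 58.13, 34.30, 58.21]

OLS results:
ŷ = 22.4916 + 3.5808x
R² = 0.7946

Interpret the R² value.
The model explains 79.46% of the variance in y (R² = 0.7946), leaving 20.54% unexplained; the fit is strong.

The coefficient of determination R² is the fraction of the total variation in y that the fitted line accounts for.

Here R² = 0.7946:
- Explained: 79.46% of the variation in y
- Unexplained (residual): 100% − 79.46% = 20.54%
- Rule of thumb (below 0.3 weak; 0.3 to below 0.7 moderate; 0.7 and above strong) → strong

Equivalently, for simple linear regression R² = r², so |r| = √0.7946 ≈ 0.8914.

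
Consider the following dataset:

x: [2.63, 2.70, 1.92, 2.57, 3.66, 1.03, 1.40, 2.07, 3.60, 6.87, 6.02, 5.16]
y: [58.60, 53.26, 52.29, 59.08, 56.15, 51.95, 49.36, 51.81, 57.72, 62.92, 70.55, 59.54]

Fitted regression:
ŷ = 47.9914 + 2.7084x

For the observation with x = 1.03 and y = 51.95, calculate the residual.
Residual = 1.1689

The residual is the difference between the actual value and the predicted value:

Residual = y - ŷ

Step 1: Calculate predicted value
ŷ = 47.9914 + 2.7084 × 1.03
ŷ = 50.7811

Step 2: Calculate residual
Residual = 51.95 - 50.7811
Residual = 1.1689

Sign check: y > ŷ, so the point is above the line and the fit underestimates here.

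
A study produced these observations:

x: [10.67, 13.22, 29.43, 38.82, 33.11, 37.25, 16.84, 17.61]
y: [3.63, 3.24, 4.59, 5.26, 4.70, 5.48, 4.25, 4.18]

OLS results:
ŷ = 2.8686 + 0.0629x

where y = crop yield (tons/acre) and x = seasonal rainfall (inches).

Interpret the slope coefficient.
On average, crop yield is about 0.0629 tons/acre higher for every extra inch of rainfall.

β₁ = 0.0629 is the change in predicted crop yield (tons/acre) per additional inch of rainfall.

Interpretation:
- Rainfall up by 1 inch → predicted crop yield increases by 0.0629 tons/acre
- This is a linear approximation: the same per-unit change is assumed across the whole observed x range

(β₀ = 2.8686 is the fitted value at x = 0 and is not part of the slope interpretation.)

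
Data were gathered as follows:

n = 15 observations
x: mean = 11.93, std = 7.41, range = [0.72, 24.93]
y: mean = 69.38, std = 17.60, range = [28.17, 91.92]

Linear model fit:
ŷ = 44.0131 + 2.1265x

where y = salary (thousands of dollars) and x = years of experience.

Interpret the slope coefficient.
On average, salary is about 2.1265 thousand dollars higher for every extra year of experience.

The slope coefficient β₁ = 2.1265 represents the marginal effect of experience on salary.

Interpretation:
- Experience up by 1 year → predicted salary increases by 2.1265 thousand dollars
- This is a linear approximation: the same per-unit change is assumed across the whole observed x range

(β₀ = 44.0131 is the fitted value at x = 0 and is not part of the slope interpretation.)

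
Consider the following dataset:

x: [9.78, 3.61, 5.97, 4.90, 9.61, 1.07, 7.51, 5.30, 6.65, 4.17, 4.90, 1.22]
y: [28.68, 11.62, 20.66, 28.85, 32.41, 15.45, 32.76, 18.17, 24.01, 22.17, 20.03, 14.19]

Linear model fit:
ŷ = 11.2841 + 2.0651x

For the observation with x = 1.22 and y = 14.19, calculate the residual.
Residual = 0.3865

The residual is the difference between the actual value and the predicted value:

Residual = y - ŷ

Step 1: Calculate predicted value
ŷ = 11.2841 + 2.0651 × 1.22
ŷ = 13.8035

Step 2: Calculate residual
Residual = 14.19 - 13.8035
Residual = 0.3865

Interpretation: the model underestimates the actual value by 0.3865 at this point (positive residual → observation lies above the fitted line).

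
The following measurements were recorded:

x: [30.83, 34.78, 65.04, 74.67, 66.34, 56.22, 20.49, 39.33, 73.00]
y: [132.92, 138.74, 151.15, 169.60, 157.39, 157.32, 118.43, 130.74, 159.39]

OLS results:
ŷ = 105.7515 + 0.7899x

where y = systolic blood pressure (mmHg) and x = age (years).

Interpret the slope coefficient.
On average, blood pressure is about 0.7899 mmHg higher for every extra year of age.

β₁ = 0.7899 is the change in predicted blood pressure (mmHg) per additional year of age.

Interpretation:
- Age up by 1 year → predicted blood pressure increases by 0.7899 mmHg
- The effect is assumed constant over the observed range of x (linearity)
- The sign (+) gives the direction; the magnitude 0.7899 gives the size of the effect per year

(β₀ = 105.7515 is the fitted value at x = 0 and is not part of the slope interpretation.)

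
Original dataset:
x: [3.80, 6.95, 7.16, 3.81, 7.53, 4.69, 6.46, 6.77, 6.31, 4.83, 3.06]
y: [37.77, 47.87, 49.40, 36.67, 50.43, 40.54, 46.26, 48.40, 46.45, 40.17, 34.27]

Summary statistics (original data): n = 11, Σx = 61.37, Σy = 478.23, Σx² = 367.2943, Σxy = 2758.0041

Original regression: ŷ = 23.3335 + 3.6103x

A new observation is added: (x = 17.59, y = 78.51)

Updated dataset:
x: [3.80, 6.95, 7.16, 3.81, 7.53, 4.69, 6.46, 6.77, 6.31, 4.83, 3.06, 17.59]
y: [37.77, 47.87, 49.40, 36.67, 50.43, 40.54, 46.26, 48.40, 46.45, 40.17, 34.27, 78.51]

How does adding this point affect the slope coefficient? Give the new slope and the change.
Adding the point moves β₁ from 3.6103 to 3.0268, i.e. it decreases by 0.5835 (-16.2%).

x = 17.59 lies well outside the original x-range [3.06, 7.53] (x̄ ≈ 5.58), so this observation has high leverage and can move the slope substantially.

Step 1: Update the sums with the new point (n goes from 11 to 12)
Σx  = 61.37 + 17.59 = 78.96
Σy  = 478.23 + 78.51 = 556.74
Σx² = 367.2943 + 17.59² = 367.2943 + 309.4081 = 676.7024
Σxy = 2758.0041 + 17.59×78.51 = 2758.0041 + 1380.9909 = 4138.9950

Step 2: Recompute the slope with b₁ = (nΣxy − ΣxΣy) / (nΣx² − (Σx)²)
Numerator   = 12×4138.9950 − 78.96×556.74 = 49667.9400 − 43960.1904 = 5707.7496
Denominator = 12×676.7024 − 78.96² = 8120.4288 − 6234.6816 = 1885.7472
b₁(new) = 5707.7496 / 1885.7472 = 3.0268

(Same formula on the original sums: (11×2758.0041 − 61.37×478.23) / (11×367.2943 − 61.37²) = 989.0700 / 273.9604 = 3.6103, matching the given fit.)

Step 3: Change in slope
Δβ₁ = 3.0268 − 3.6103 = -0.5835
Relative change = -0.5835 / 3.6103 × 100% = -16.2%
→ the slope decreases when the point is added.

Because the point sits below the extension of the original line at a high-leverage x, it tilts the fit down.
In practice: refit with and without it and report both if conclusions differ; examine leverage (hᵢ) and Cook's distance rather than deleting it automatically.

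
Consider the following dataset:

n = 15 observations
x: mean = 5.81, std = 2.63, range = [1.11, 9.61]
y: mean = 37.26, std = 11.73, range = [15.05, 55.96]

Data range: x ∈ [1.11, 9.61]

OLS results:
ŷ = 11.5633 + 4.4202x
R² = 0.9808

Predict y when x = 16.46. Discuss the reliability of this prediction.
ŷ = 84.3198, but this is extrapolation (above the data range [1.11, 9.61]) and may be unreliable.

Prediction calculation:
ŷ = 11.5633 + 4.4202 × 16.46
ŷ = 84.3198

Reliability:
- Data range: x ∈ [1.11, 9.61]
- Prediction point: x = 16.46 is 6.85 units above the observed range → this is EXTRAPOLATION, not interpolation

Why that matters here:
- Real relationships often flatten, saturate, or turn nonlinear at extremes
- The standard error of prediction grows with (x − x̄)², and x = 16.46 is far from x̄ = 5.81
- There are no observations near this x to validate the fitted line there

A defensible statement: 'if the linear trend continued to x = 16.46, y would be about 84.3198' — the premise is untested.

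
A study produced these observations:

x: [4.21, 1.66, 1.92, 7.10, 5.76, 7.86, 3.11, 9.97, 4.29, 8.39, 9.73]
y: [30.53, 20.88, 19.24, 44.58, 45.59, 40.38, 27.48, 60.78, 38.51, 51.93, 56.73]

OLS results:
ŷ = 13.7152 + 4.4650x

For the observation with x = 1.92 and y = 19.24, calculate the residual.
Residual = -3.0480

The residual is the difference between the actual value and the predicted value:

Residual = y - ŷ

Step 1: Calculate predicted value
ŷ = 13.7152 + 4.4650 × 1.92
ŷ = 22.2880

Step 2: Calculate residual
Residual = 19.24 - 22.2880
Residual = -3.0480

Interpretation: the model overestimates the actual value by 3.0480 at this point (negative residual → observation lies below the fitted line).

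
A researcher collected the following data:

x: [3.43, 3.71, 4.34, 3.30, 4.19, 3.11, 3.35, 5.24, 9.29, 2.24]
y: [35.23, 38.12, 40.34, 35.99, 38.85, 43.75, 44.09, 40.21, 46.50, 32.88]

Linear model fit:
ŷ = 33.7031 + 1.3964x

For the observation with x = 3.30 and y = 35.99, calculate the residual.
Residual = -2.3212

The residual is the difference between the actual value and the predicted value:

Residual = y - ŷ

Step 1: Calculate predicted value
ŷ = 33.7031 + 1.3964 × 3.30
ŷ = 38.3112

Step 2: Calculate residual
Residual = 35.99 - 38.3112
Residual = -2.3212

Sign check: y < ŷ, so the point is below the line and the fit overestimates here.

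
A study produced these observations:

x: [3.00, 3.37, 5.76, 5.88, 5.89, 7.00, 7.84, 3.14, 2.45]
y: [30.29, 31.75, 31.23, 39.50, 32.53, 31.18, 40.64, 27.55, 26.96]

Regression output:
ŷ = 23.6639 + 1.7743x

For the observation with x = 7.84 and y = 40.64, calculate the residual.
Residual = 3.0656

The residual is the difference between the actual value and the predicted value:

Residual = y - ŷ

Step 1: Calculate predicted value
ŷ = 23.6639 + 1.7743 × 7.84
ŷ = 37.5744

Step 2: Calculate residual
Residual = 40.64 - 37.5744
Residual = 3.0656

The residual is positive, so the observed y = 40.64 sits above the regression line (the line underestimates it by 3.0656).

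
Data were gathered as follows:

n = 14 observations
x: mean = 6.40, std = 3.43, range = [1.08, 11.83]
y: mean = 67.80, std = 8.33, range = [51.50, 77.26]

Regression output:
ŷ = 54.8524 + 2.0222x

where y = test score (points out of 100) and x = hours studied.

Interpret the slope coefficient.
For each additional hour of study time, predicted test score increases by approximately 2.0222 points.

β₁ = 2.0222 is the change in predicted test score (points) per additional hour of study time.

Interpretation:
- Study time up by 1 hour → predicted test score increases by 2.0222 points
- This is a linear approximation: the same per-unit change is assumed across the whole observed x range

(β₀ = 54.8524 is the fitted value at x = 0 and is not part of the slope interpretation.)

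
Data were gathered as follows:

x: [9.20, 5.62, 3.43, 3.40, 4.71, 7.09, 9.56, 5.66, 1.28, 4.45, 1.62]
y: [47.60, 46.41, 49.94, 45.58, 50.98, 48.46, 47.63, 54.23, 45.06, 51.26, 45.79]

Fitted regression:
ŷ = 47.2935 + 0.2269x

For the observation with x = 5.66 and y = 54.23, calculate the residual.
Residual = 5.6522

The residual is the difference between the actual value and the predicted value:

Residual = y - ŷ

Step 1: Calculate predicted value
ŷ = 47.2935 + 0.2269 × 5.66
ŷ = 48.5778

Step 2: Calculate residual
Residual = 54.23 - 48.5778
Residual = 5.6522

Interpretation: the model underestimates the actual value by 5.6522 at this point (positive residual → observation lies above the fitted line).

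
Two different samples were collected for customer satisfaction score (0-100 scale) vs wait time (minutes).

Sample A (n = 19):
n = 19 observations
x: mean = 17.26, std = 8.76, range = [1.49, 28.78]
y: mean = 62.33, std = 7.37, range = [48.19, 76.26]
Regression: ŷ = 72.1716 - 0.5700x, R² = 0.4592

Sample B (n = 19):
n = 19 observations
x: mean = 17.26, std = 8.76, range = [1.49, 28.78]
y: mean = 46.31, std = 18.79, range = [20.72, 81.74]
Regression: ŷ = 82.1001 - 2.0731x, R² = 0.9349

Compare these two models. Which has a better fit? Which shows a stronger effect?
Model B has the better fit (R² = 0.9349 vs 0.4592). Model B shows the stronger effect (|β₁| = 2.0731 vs 0.5700).

Model Comparison:

Which explains more variance? (R²)
- Model A: R² = 0.4592 → 45.92% of variance in satisfaction score explained
- Model B: R² = 0.9349 → 93.49% of variance in satisfaction score explained
- 0.9349 > 0.4592 → Model B has the better fit

Effect size (slope magnitude):
- Model A: β₁ = -0.5700 → predicted satisfaction score falls 0.5700 points per additional minute of wait time
- Model B: β₁ = -2.0731 → predicted satisfaction score falls 2.0731 points per additional minute of wait time
- |-0.5700| < |-2.0731| → Model B shows the stronger marginal effect

Notes:
- A better fit (higher R²) doesn't necessarily mean a more important relationship.
- A steeper slope doesn't make a better model if the scatter around the line is large.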